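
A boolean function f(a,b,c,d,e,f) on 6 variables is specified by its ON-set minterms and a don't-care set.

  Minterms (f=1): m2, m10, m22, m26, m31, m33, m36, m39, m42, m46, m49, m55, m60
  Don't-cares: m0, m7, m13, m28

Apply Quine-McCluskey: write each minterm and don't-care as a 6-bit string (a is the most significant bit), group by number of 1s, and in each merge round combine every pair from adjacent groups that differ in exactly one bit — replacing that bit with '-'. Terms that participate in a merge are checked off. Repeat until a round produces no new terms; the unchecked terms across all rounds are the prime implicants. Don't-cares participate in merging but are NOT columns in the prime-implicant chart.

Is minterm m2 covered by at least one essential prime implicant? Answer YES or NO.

NO

[col 0] 000000*, 000010*, 000111*, 001010*, 001101, 010110, 011010*, 011100*, 011111, 100001*, 100100, 100111*, 101010*, 101110*, 110001*, 110111*, 111100*
[col 1] -00111, -01010, -11100, 0-1010, 00-010, 0000-0, 1-0001, 1-0111, 101-10
Prime implicants: -00111, -01010, -11100, 0-1010, 00-010, 0000-0, 001101, 010110, 011111, 1-0001, 1-0111, 100100, 101-10
PI chart (minterm → PIs covering it):
  2 | 00-010,0000-0
  10 | -01010,0-1010,00-010
  22 | 010110  (sole → essential)
  26 | 0-1010  (sole → essential)
  31 | 011111  (sole → essential)
  33 | 1-0001  (sole → essential)
  36 | 100100  (sole → essential)
  39 | -00111,1-0111
  42 | -01010,101-10
  46 | 101-10  (sole → essential)
  49 | 1-0001  (sole → essential)
  55 | 1-0111  (sole → essential)
  60 | -11100  (sole → essential)
Essential prime implicants: -11100, 0-1010, 010110, 011111, 1-0001, 1-0111, 100100, 101-10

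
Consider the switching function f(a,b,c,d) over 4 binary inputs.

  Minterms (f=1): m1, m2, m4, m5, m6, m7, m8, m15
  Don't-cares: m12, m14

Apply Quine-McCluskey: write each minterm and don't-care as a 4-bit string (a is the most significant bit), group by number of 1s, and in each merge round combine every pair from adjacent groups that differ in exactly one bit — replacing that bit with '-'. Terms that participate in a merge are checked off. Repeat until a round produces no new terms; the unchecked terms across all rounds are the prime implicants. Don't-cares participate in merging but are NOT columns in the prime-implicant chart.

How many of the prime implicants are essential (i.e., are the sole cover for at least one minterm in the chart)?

4

Round 0: 0001✓ 0010✓ 0100✓ 0101✓ 0110✓ 0111✓ 1000✓ 1100✓ 1110✓ 1111✓
Round 1: -100✓ -110✓ -111✓ 0-01 0-10 01-0✓ 01-1✓ 010-✓ 011-✓ 1-00 11-0✓ 111-✓
Round 2: -1-0 -11- 01--
PIs = {-1-0, -11-, 0-01, 0-10, 01--, 1-00}
Coverage chart:
  m1: 0-01 ←essential
  m2: 0-10 ←essential
  m4: -1-0,01--
  m5: 0-01,01--
  m6: -1-0,-11-,0-10,01--
  m7: -11-,01--
  m8: 1-00 ←essential
  m15: -11- ←essential
Essential: -11-, 0-01, 0-10, 1-00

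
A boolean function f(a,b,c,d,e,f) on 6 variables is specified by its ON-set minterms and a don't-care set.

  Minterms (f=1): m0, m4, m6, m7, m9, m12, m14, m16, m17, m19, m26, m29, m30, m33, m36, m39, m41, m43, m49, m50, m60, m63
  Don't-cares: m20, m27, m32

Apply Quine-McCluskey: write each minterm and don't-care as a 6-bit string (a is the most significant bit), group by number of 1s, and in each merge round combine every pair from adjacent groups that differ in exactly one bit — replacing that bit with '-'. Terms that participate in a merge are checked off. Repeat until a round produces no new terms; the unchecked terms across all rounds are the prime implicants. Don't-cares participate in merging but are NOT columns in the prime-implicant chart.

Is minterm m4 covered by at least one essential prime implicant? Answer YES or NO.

Round 0: 000000✓ 000100✓ 000110✓ 000111✓ 001001✓ 001100✓ 001110✓ 010000✓ 010001✓ 010011✓ 010100✓ 011010✓ 011011✓ 011101 011110✓ 100000✓ 100001✓ 100100✓ 100111✓ 101001✓ 101011✓ 110001✓ 110010 111100 111111
Round 1: -00000✓ -00100✓ -00111 -01001 -10001 0-0000✓ 0-0100✓ 0-1110 00-100✓ 00-110✓ 000-00✓ 0001-0✓ 00011- 0011-0✓ 01-011 010-00✓ 0100-1 01000- 011-10 01101- 1-0001 10-001 100-00✓ 10000- 1010-1
Round 2: -00-00 0-0-00 00-1-0
PIs = {-00-00, -00111, -01001, -10001, 0-0-00, 0-1110, 00-1-0, 00011-, 01-011, 0100-1, 01000-, 011-10, 01101-, 011101, 1-0001, 10-001, 10000-, 1010-1, 110010, 111100, 111111}
Coverage chart:
  m0: -00-00,0-0-00
  m4: -00-00,0-0-00,00-1-0
  m6: 00-1-0,00011-
  m7: -00111,00011-
  m9: -01001 ←essential
  m12: 00-1-0 ←essential
  m14: 0-1110,00-1-0
  m16: 0-0-00,01000-
  m17: -10001,0100-1,01000-
  m19: 01-011,0100-1
  m26: 011-10,01101-
  m29: 011101 ←essential
  m30: 0-1110,011-10
  m33: 1-0001,10-001,10000-
  m36: -00-00 ←essential
  m39: -00111 ←essential
  m41: -01001,10-001,1010-1
  m43: 1010-1 ←essential
  m49: -10001,1-0001
  m50: 110010 ←essential
  m60: 111100 ←essential
  m63: 111111 ←essential
Essential: -00-00, -00111, -01001, 00-1-0, 011101, 1010-1, 110010, 111100, 111111

YES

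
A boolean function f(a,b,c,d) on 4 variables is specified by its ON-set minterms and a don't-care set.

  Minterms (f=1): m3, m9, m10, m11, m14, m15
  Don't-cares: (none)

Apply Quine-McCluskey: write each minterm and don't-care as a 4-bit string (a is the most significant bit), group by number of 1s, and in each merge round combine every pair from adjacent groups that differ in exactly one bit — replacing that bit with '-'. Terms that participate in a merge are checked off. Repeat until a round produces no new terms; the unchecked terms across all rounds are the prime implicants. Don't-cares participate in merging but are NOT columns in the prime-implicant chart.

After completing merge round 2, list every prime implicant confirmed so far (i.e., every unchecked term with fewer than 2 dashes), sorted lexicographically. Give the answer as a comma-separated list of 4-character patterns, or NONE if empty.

[col 0] 0011*, 1001*, 1010*, 1011*, 1110*, 1111*
[col 1] -011, 1-10*, 1-11*, 10-1, 101-*, 111-*
[col 2] 1-1-
Prime implicants: -011, 1-1-, 10-1

-011, 10-1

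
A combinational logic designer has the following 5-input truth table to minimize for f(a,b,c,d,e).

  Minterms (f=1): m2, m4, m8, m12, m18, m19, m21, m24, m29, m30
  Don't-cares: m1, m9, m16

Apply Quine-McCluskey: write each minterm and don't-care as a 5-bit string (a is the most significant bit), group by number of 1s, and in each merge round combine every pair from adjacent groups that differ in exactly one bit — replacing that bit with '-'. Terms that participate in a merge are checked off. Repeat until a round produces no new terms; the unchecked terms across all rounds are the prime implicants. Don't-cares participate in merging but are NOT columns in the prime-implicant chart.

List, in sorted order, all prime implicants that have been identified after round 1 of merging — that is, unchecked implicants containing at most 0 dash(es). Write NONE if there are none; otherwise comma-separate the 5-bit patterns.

Round 0: 00001✓ 00010✓ 00100✓ 01000✓ 01001✓ 01100✓ 10000✓ 10010✓ 10011✓ 10101✓ 11000✓ 11101✓ 11110
Round 1: -0010 -1000 0-001 0-100 01-00 0100- 1-000 1-101 100-0 1001-
PIs = {-0010, -1000, 0-001, 0-100, 01-00, 0100-, 1-000, 1-101, 100-0, 1001-, 11110}

11110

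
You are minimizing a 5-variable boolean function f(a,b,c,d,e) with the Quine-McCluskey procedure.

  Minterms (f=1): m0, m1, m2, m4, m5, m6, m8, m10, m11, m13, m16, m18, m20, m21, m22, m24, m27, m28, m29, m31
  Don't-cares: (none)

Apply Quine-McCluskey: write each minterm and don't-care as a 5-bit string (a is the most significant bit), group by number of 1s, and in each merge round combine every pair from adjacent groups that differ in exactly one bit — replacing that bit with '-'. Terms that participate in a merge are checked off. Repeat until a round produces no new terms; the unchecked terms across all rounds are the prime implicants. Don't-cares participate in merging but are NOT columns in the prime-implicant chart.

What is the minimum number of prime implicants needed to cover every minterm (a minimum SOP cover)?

7

size-2^0 implicants → 00000(✓)  00001(✓)  00010(✓)  00100(✓)  00101(✓)  00110(✓)  01000(✓)  01010(✓)  01011(✓)  01101(✓)  10000(✓)  10010(✓)  10100(✓)  10101(✓)  10110(✓)  11000(✓)  11011(✓)  11100(✓)  11101(✓)  11111(✓)
size-2^1 implicants → -0000(✓)  -0010(✓)  -0100(✓)  -0101(✓)  -0110(✓)  -1000(✓)  -1011  -1101(✓)  0-000(✓)  0-010(✓)  0-101(✓)  00-00(✓)  00-01(✓)  00-10(✓)  000-0(✓)  0000-(✓)  001-0(✓)  0010-(✓)  010-0(✓)  0101-  1-000(✓)  1-100(✓)  1-101(✓)  10-00(✓)  10-10(✓)  100-0(✓)  101-0(✓)  1010-(✓)  11-00(✓)  11-11  111-1  1110-(✓)
size-2^2 implicants → --000  --101  -0-00(✓)  -0-10(✓)  -00-0(✓)  -01-0(✓)  -010-  0-0-0  00--0(✓)  00-0-  1--00  1-10-  10--0(✓)
size-2^3 implicants → -0--0
Unchecked terms (primes): --000, --101, -0--0, -010-, -1011, 0-0-0, 00-0-, 0101-, 1--00, 1-10-, 11-11, 111-1
Minterm coverage:
  m0 ⊆ --000,-0--0,0-0-0,00-0-
  m1 ⊆ 00-0- [E]
  m2 ⊆ -0--0,0-0-0
  m4 ⊆ -0--0,-010-,00-0-
  m5 ⊆ --101,-010-,00-0-
  m6 ⊆ -0--0 [E]
  m8 ⊆ --000,0-0-0
  m10 ⊆ 0-0-0,0101-
  m11 ⊆ -1011,0101-
  m13 ⊆ --101 [E]
  m16 ⊆ --000,-0--0,1--00
  m18 ⊆ -0--0 [E]
  m20 ⊆ -0--0,-010-,1--00,1-10-
  m21 ⊆ --101,-010-,1-10-
  m22 ⊆ -0--0 [E]
  m24 ⊆ --000,1--00
  m27 ⊆ -1011,11-11
  m28 ⊆ 1--00,1-10-
  m29 ⊆ --101,1-10-,111-1
  m31 ⊆ 11-11,111-1
E = {--101, -0--0, 00-0-}
Petrick residual → --000, 0101-, 1--00, 11-11
Cover = c'd'e' + cd'e + b'e' + a'b'd' + a'bc'd + ad'e' + abde  |cover|=7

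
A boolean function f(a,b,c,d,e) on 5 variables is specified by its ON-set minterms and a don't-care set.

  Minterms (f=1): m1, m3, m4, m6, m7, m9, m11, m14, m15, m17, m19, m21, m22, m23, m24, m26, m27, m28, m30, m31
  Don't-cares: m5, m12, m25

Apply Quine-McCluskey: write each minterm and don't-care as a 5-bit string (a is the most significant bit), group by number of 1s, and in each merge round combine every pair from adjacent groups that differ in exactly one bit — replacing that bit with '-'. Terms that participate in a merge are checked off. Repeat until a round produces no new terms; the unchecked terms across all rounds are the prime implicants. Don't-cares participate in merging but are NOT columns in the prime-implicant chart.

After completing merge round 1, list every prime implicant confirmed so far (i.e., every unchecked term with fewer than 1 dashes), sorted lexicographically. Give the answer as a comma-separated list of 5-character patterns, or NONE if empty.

NONE

Round 0: 00001✓ 00011✓ 00100✓ 00101✓ 00110✓ 00111✓ 01001✓ 01011✓ 01100✓ 01110✓ 01111✓ 10001✓ 10011✓ 10101✓ 10110✓ 10111✓ 11000✓ 11001✓ 11010✓ 11011✓ 11100✓ 11110✓ 11111✓
Round 1: -0001✓ -0011✓ -0101✓ -0110✓ -0111✓ -1001✓ -1011✓ -1100✓ -1110✓ -1111✓ 0-001✓ 0-011✓ 0-100✓ 0-110✓ 0-111✓ 00-01✓ 00-11✓ 000-1✓ 001-0✓ 001-1✓ 0010-✓ 0011-✓ 01-11✓ 010-1✓ 011-0✓ 0111-✓ 1-001✓ 1-011✓ 1-110✓ 1-111✓ 10-01✓ 10-11✓ 100-1✓ 101-1✓ 1011-✓ 11-00✓ 11-10✓ 11-11✓ 110-0✓ 110-1✓ 1100-✓ 1101-✓ 111-0✓ 1111-✓
Round 2: --001✓ --011✓ --110✓ --111✓ -0-01✓ -0-11✓ -00-1✓ -01-1✓ -011-✓ -1-11✓ -10-1✓ -11-0 -111-✓ 0--11✓ 0-0-1✓ 0-1-0 0-11-✓ 00--1✓ 001-- 1--11✓ 1-0-1✓ 1-11-✓ 10--1✓ 11--0 11-1- 110--
Round 3: ---11 --0-1 --11- -0--1
PIs = {---11, --0-1, --11-, -0--1, -11-0, 0-1-0, 001--, 11--0, 11-1-, 110--}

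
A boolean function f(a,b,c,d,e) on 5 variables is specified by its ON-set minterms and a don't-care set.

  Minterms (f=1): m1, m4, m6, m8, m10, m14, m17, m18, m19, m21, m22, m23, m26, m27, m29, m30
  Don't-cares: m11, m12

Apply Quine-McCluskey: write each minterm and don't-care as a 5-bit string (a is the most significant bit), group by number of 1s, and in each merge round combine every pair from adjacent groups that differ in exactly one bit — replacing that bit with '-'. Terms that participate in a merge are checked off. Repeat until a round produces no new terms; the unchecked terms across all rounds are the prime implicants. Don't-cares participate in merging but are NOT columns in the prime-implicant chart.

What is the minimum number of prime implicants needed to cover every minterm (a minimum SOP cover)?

size-2^0 implicants → 00001(✓)  00100(✓)  00110(✓)  01000(✓)  01010(✓)  01011(✓)  01100(✓)  01110(✓)  10001(✓)  10010(✓)  10011(✓)  10101(✓)  10110(✓)  10111(✓)  11010(✓)  11011(✓)  11101(✓)  11110(✓)
size-2^1 implicants → -0001  -0110(✓)  -1010(✓)  -1011(✓)  -1110(✓)  0-100(✓)  0-110(✓)  001-0(✓)  01-00(✓)  01-10(✓)  010-0(✓)  0101-(✓)  011-0(✓)  1-010(✓)  1-011(✓)  1-101  1-110(✓)  10-01(✓)  10-10(✓)  10-11(✓)  100-1(✓)  1001-(✓)  101-1(✓)  1011-(✓)  11-10(✓)  1101-(✓)
size-2^2 implicants → --110  -1-10  -101-  0-1-0  01--0  1--10  1-01-  10--1  10-1-
Unchecked terms (primes): --110, -0001, -1-10, -101-, 0-1-0, 01--0, 1--10, 1-01-, 1-101, 10--1, 10-1-
Minterm coverage:
  m1 ⊆ -0001 [E]
  m4 ⊆ 0-1-0 [E]
  m6 ⊆ --110,0-1-0
  m8 ⊆ 01--0 [E]
  m10 ⊆ -1-10,-101-,01--0
  m14 ⊆ --110,-1-10,0-1-0,01--0
  m17 ⊆ -0001,10--1
  m18 ⊆ 1--10,1-01-,10-1-
  m19 ⊆ 1-01-,10--1,10-1-
  m21 ⊆ 1-101,10--1
  m22 ⊆ --110,1--10,10-1-
  m23 ⊆ 10--1,10-1-
  m26 ⊆ -1-10,-101-,1--10,1-01-
  m27 ⊆ -101-,1-01-
  m29 ⊆ 1-101 [E]
  m30 ⊆ --110,-1-10,1--10
E = {-0001, 0-1-0, 01--0, 1-101}
Petrick residual → --110, -101-, 10-1-
Cover = cde' + b'c'd'e + bc'd + a'ce' + a'be' + acd'e + ab'd  |cover|=7

7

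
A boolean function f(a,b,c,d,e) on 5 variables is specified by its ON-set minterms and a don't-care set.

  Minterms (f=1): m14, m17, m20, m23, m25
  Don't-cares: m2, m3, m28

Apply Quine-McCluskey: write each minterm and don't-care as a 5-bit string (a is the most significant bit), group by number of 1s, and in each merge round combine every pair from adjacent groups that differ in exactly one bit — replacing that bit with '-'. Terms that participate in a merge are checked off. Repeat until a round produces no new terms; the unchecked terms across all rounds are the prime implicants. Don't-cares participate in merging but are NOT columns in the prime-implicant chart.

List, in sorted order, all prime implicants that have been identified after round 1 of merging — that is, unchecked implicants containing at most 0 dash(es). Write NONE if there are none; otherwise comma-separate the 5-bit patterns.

size-2^0 implicants → 00010(✓)  00011(✓)  01110  10001(✓)  10100(✓)  10111  11001(✓)  11100(✓)
size-2^1 implicants → 0001-  1-001  1-100
Unchecked terms (primes): 0001-, 01110, 1-001, 1-100, 10111

01110, 10111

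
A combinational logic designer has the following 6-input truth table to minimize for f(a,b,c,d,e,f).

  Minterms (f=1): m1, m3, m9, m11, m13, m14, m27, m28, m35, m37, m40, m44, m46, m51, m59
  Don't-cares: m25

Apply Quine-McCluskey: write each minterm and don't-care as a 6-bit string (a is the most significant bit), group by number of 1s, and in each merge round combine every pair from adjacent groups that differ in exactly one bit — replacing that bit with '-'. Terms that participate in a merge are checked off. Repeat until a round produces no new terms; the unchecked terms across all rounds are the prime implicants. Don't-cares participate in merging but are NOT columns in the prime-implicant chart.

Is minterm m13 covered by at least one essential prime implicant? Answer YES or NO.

YES

[col 0] 000001*, 000011*, 001001*, 001011*, 001101*, 001110*, 011001*, 011011*, 011100, 100011*, 100101, 101000*, 101100*, 101110*, 110011*, 111011*
[col 1] -00011, -01110, -11011, 0-1001*, 0-1011*, 00-001*, 00-011*, 0000-1*, 001-01, 0010-1*, 0110-1*, 1-0011, 101-00, 1011-0, 11-011
[col 2] 0-10-1, 00-0-1
Prime implicants: -00011, -01110, -11011, 0-10-1, 00-0-1, 001-01, 011100, 1-0011, 100101, 101-00, 1011-0, 11-011
PI chart (minterm → PIs covering it):
  1 | 00-0-1  (sole → essential)
  3 | -00011,00-0-1
  9 | 0-10-1,00-0-1,001-01
  11 | 0-10-1,00-0-1
  13 | 001-01  (sole → essential)
  14 | -01110  (sole → essential)
  27 | -11011,0-10-1
  28 | 011100  (sole → essential)
  35 | -00011,1-0011
  37 | 100101  (sole → essential)
  40 | 101-00  (sole → essential)
  44 | 101-00,1011-0
  46 | -01110,1011-0
  51 | 1-0011,11-011
  59 | -11011,11-011
Essential prime implicants: -01110, 00-0-1, 001-01, 011100, 100101, 101-00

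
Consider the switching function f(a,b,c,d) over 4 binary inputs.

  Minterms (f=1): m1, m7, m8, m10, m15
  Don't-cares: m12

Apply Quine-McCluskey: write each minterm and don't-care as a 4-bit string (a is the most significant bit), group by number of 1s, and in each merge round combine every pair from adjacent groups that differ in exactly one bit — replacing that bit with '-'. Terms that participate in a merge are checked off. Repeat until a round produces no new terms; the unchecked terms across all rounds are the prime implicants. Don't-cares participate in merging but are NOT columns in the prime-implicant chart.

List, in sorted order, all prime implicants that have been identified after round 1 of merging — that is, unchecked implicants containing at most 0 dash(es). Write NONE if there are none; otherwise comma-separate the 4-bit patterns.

size-2^0 implicants → 0001  0111(✓)  1000(✓)  1010(✓)  1100(✓)  1111(✓)
size-2^1 implicants → -111  1-00  10-0
Unchecked terms (primes): -111, 0001, 1-00, 10-0

0001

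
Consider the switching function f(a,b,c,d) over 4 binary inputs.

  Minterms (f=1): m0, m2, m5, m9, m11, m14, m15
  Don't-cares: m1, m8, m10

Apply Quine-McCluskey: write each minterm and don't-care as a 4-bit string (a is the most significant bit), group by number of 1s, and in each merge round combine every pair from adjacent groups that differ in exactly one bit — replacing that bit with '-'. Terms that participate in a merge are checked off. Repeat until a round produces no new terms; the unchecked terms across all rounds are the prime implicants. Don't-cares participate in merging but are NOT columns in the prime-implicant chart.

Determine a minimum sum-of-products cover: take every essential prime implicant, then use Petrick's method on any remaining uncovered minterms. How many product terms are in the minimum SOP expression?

4

[col 0] 0000*, 0001*, 0010*, 0101*, 1000*, 1001*, 1010*, 1011*, 1110*, 1111*
[col 1] -000*, -001*, -010*, 0-01, 00-0*, 000-*, 1-10*, 1-11*, 10-0*, 10-1*, 100-*, 101-*, 111-*
[col 2] -0-0, -00-, 1-1-, 10--
Prime implicants: -0-0, -00-, 0-01, 1-1-, 10--
PI chart (minterm → PIs covering it):
  0 | -0-0,-00-
  2 | -0-0  (sole → essential)
  5 | 0-01  (sole → essential)
  9 | -00-,10--
  11 | 1-1-,10--
  14 | 1-1-  (sole → essential)
  15 | 1-1-  (sole → essential)
Essential prime implicants: -0-0, 0-01, 1-1-
Petrick residual → -00-
Minimum SOP uses 4 PIs: b'd' + b'c' + a'c'd + ac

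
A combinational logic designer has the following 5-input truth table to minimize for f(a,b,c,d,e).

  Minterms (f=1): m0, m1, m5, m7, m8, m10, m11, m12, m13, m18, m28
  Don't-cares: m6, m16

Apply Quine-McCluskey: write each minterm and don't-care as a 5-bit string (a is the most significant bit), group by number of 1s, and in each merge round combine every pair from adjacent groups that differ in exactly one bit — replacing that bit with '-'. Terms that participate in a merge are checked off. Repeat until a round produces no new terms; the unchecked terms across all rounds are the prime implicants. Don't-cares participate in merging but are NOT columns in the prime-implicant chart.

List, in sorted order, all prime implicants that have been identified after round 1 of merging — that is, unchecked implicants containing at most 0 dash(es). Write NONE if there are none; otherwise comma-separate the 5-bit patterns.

[col 0] 00000*, 00001*, 00101*, 00110*, 00111*, 01000*, 01010*, 01011*, 01100*, 01101*, 10000*, 10010*, 11100*
[col 1] -0000, -1100, 0-000, 0-101, 00-01, 0000-, 001-1, 0011-, 01-00, 010-0, 0101-, 0110-, 100-0
Prime implicants: -0000, -1100, 0-000, 0-101, 00-01, 0000-, 001-1, 0011-, 01-00, 010-0, 0101-, 0110-, 100-0

NONE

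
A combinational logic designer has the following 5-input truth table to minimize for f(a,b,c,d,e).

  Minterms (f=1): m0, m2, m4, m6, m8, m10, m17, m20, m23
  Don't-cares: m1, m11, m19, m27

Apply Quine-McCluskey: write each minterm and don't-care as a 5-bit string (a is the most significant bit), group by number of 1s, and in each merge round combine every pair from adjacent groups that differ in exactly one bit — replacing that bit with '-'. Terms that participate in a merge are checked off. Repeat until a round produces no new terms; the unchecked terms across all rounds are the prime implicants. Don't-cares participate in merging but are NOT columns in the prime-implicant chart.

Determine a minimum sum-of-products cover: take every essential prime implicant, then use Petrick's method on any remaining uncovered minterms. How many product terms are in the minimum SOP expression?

5

size-2^0 implicants → 00000(✓)  00001(✓)  00010(✓)  00100(✓)  00110(✓)  01000(✓)  01010(✓)  01011(✓)  10001(✓)  10011(✓)  10100(✓)  10111(✓)  11011(✓)
size-2^1 implicants → -0001  -0100  -1011  0-000(✓)  0-010(✓)  00-00(✓)  00-10(✓)  000-0(✓)  0000-  001-0(✓)  010-0(✓)  0101-  1-011  10-11  100-1
size-2^2 implicants → 0-0-0  00--0
Unchecked terms (primes): -0001, -0100, -1011, 0-0-0, 00--0, 0000-, 0101-, 1-011, 10-11, 100-1
Minterm coverage:
  m0 ⊆ 0-0-0,00--0,0000-
  m2 ⊆ 0-0-0,00--0
  m4 ⊆ -0100,00--0
  m6 ⊆ 00--0 [E]
  m8 ⊆ 0-0-0 [E]
  m10 ⊆ 0-0-0,0101-
  m17 ⊆ -0001,100-1
  m20 ⊆ -0100 [E]
  m23 ⊆ 10-11 [E]
E = {-0100, 0-0-0, 00--0, 10-11}
Petrick residual → -0001
Cover = b'c'd'e + b'cd'e' + a'c'e' + a'b'e' + ab'de  |cover|=5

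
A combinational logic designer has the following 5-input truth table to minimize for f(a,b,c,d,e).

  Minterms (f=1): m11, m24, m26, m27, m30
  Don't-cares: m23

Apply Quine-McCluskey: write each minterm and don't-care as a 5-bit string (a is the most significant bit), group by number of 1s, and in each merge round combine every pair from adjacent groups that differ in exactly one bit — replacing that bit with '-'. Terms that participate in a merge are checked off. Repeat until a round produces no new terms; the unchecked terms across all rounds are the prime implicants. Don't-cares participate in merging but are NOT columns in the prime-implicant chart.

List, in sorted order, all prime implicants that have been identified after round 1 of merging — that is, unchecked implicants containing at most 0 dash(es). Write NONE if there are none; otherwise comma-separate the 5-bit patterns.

10111

size-2^0 implicants → 01011(✓)  10111  11000(✓)  11010(✓)  11011(✓)  11110(✓)
size-2^1 implicants → -1011  11-10  110-0  1101-
Unchecked terms (primes): -1011, 10111, 11-10, 110-0, 1101-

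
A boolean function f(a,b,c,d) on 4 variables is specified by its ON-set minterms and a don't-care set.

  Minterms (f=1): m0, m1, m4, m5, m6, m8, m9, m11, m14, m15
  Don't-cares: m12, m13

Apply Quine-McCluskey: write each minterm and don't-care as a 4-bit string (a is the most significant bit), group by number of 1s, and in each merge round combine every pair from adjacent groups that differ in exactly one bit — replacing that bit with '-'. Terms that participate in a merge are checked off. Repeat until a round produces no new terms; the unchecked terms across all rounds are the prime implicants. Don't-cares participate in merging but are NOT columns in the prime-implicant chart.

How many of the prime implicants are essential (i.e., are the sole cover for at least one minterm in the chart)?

size-2^0 implicants → 0000(✓)  0001(✓)  0100(✓)  0101(✓)  0110(✓)  1000(✓)  1001(✓)  1011(✓)  1100(✓)  1101(✓)  1110(✓)  1111(✓)
size-2^1 implicants → -000(✓)  -001(✓)  -100(✓)  -101(✓)  -110(✓)  0-00(✓)  0-01(✓)  000-(✓)  01-0(✓)  010-(✓)  1-00(✓)  1-01(✓)  1-11(✓)  10-1(✓)  100-(✓)  11-0(✓)  11-1(✓)  110-(✓)  111-(✓)
size-2^2 implicants → --00(✓)  --01(✓)  -00-(✓)  -1-0  -10-(✓)  0-0-(✓)  1--1  1-0-(✓)  11--
size-2^3 implicants → --0-
Unchecked terms (primes): --0-, -1-0, 1--1, 11--
Minterm coverage:
  m0 ⊆ --0- [E]
  m1 ⊆ --0- [E]
  m4 ⊆ --0-,-1-0
  m5 ⊆ --0- [E]
  m6 ⊆ -1-0 [E]
  m8 ⊆ --0- [E]
  m9 ⊆ --0-,1--1
  m11 ⊆ 1--1 [E]
  m14 ⊆ -1-0,11--
  m15 ⊆ 1--1,11--
E = {--0-, -1-0, 1--1}

3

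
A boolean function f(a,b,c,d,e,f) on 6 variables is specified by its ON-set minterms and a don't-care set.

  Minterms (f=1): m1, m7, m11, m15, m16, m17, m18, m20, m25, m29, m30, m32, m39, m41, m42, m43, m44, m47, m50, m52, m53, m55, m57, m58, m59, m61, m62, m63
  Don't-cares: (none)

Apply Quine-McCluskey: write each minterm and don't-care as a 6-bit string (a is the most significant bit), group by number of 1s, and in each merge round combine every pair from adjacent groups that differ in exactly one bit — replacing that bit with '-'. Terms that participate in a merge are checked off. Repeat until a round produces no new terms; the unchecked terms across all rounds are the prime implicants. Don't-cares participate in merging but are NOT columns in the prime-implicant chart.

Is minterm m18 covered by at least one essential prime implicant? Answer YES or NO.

NO

Round 0: 000001✓ 000111✓ 001011✓ 001111✓ 010000✓ 010001✓ 010010✓ 010100✓ 011001✓ 011101✓ 011110✓ 100000 100111✓ 101001✓ 101010✓ 101011✓ 101100 101111✓ 110010✓ 110100✓ 110101✓ 110111✓ 111001✓ 111010✓ 111011✓ 111101✓ 111110✓ 111111✓
Round 1: -00111✓ -01011✓ -01111✓ -10010 -10100 -11001✓ -11101✓ -11110 0-0001 00-111✓ 001-11✓ 01-001 010-00 0100-0 01000- 011-01✓ 1-0111✓ 1-1001✓ 1-1010✓ 1-1011✓ 1-1111✓ 10-111✓ 101-11✓ 1010-1✓ 10101-✓ 11-010 11-101✓ 11-111✓ 1101-1✓ 11010- 111-01✓ 111-10✓ 111-11✓ 1110-1✓ 11101-✓ 1111-1✓ 11111-✓
Round 2: -0-111 -01-11 -11-01 1--111 1-1-11 1-10-1 1-101- 11-1-1 111--1 111-1-
PIs = {-0-111, -01-11, -10010, -10100, -11-01, -11110, 0-0001, 01-001, 010-00, 0100-0, 01000-, 1--111, 1-1-11, 1-10-1, 1-101-, 100000, 101100, 11-010, 11-1-1, 11010-, 111--1, 111-1-}
Coverage chart:
  m1: 0-0001 ←essential
  m7: -0-111 ←essential
  m11: -01-11 ←essential
  m15: -0-111,-01-11
  m16: 010-00,0100-0,01000-
  m17: 0-0001,01-001,01000-
  m18: -10010,0100-0
  m20: -10100,010-00
  m25: -11-01,01-001
  m29: -11-01 ←essential
  m30: -11110 ←essential
  m32: 100000 ←essential
  m39: -0-111,1--111
  m41: 1-10-1 ←essential
  m42: 1-101- ←essential
  m43: -01-11,1-1-11,1-10-1,1-101-
  m44: 101100 ←essential
  m47: -0-111,-01-11,1--111,1-1-11
  m50: -10010,11-010
  m52: -10100,11010-
  m53: 11-1-1,11010-
  m55: 1--111,11-1-1
  m57: -11-01,1-10-1,111--1
  m58: 1-101-,11-010,111-1-
  m59: 1-1-11,1-10-1,1-101-,111--1,111-1-
  m61: -11-01,11-1-1,111--1
  m62: -11110,111-1-
  m63: 1--111,1-1-11,11-1-1,111--1,111-1-
Essential: -0-111, -01-11, -11-01, -11110, 0-0001, 1-10-1, 1-101-, 100000, 101100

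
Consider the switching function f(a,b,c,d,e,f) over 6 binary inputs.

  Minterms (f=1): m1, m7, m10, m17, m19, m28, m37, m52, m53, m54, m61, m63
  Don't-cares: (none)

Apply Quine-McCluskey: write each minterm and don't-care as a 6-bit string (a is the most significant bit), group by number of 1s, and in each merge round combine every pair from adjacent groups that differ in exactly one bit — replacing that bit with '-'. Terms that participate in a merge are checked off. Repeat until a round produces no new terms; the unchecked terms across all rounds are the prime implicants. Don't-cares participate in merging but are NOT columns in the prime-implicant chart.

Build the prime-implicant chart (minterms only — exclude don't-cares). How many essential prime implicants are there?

8

size-2^0 implicants → 000001(✓)  000111  001010  010001(✓)  010011(✓)  011100  100101(✓)  110100(✓)  110101(✓)  110110(✓)  111101(✓)  111111(✓)
size-2^1 implicants → 0-0001  0100-1  1-0101  11-101  1101-0  11010-  1111-1
Unchecked terms (primes): 0-0001, 000111, 001010, 0100-1, 011100, 1-0101, 11-101, 1101-0, 11010-, 1111-1
Minterm coverage:
  m1 ⊆ 0-0001 [E]
  m7 ⊆ 000111 [E]
  m10 ⊆ 001010 [E]
  m17 ⊆ 0-0001,0100-1
  m19 ⊆ 0100-1 [E]
  m28 ⊆ 011100 [E]
  m37 ⊆ 1-0101 [E]
  m52 ⊆ 1101-0,11010-
  m53 ⊆ 1-0101,11-101,11010-
  m54 ⊆ 1101-0 [E]
  m61 ⊆ 11-101,1111-1
  m63 ⊆ 1111-1 [E]
E = {0-0001, 000111, 001010, 0100-1, 011100, 1-0101, 1101-0, 1111-1}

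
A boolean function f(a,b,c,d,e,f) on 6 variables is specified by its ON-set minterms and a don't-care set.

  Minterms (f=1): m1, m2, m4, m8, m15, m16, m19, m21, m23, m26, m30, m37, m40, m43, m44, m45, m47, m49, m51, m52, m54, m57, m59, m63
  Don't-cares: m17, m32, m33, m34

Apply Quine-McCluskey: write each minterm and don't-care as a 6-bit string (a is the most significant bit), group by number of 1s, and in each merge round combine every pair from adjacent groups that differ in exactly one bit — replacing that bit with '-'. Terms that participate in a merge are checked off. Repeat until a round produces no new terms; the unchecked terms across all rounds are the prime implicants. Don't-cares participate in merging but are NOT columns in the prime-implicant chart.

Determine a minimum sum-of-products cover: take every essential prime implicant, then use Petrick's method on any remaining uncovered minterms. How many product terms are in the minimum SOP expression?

size-2^0 implicants → 000001(✓)  000010(✓)  000100  001000(✓)  001111(✓)  010000(✓)  010001(✓)  010011(✓)  010101(✓)  010111(✓)  011010(✓)  011110(✓)  100000(✓)  100001(✓)  100010(✓)  100101(✓)  101000(✓)  101011(✓)  101100(✓)  101101(✓)  101111(✓)  110001(✓)  110011(✓)  110100(✓)  110110(✓)  111001(✓)  111011(✓)  111111(✓)
size-2^1 implicants → -00001(✓)  -00010  -01000  -01111  -10001(✓)  -10011(✓)  0-0001(✓)  010-01(✓)  010-11(✓)  0100-1(✓)  01000-  0101-1(✓)  011-10  1-0001(✓)  1-1011(✓)  1-1111(✓)  10-000  10-101  100-01  1000-0  10000-  101-00  101-11(✓)  1011-1  10110-  11-001(✓)  11-011(✓)  1100-1(✓)  1101-0  111-11(✓)  1110-1(✓)
size-2^2 implicants → --0001  -100-1  010--1  1-1-11  11-0-1
Unchecked terms (primes): --0001, -00010, -01000, -01111, -100-1, 000100, 010--1, 01000-, 011-10, 1-1-11, 10-000, 10-101, 100-01, 1000-0, 10000-, 101-00, 1011-1, 10110-, 11-0-1, 1101-0
Minterm coverage:
  m1 ⊆ --0001 [E]
  m2 ⊆ -00010 [E]
  m4 ⊆ 000100 [E]
  m8 ⊆ -01000 [E]
  m15 ⊆ -01111 [E]
  m16 ⊆ 01000- [E]
  m19 ⊆ -100-1,010--1
  m21 ⊆ 010--1 [E]
  m23 ⊆ 010--1 [E]
  m26 ⊆ 011-10 [E]
  m30 ⊆ 011-10 [E]
  m37 ⊆ 10-101,100-01
  m40 ⊆ -01000,10-000,101-00
  m43 ⊆ 1-1-11 [E]
  m44 ⊆ 101-00,10110-
  m45 ⊆ 10-101,1011-1,10110-
  m47 ⊆ -01111,1-1-11,1011-1
  m49 ⊆ --0001,-100-1,11-0-1
  m51 ⊆ -100-1,11-0-1
  m52 ⊆ 1101-0 [E]
  m54 ⊆ 1101-0 [E]
  m57 ⊆ 11-0-1 [E]
  m59 ⊆ 1-1-11,11-0-1
  m63 ⊆ 1-1-11 [E]
E = {--0001, -00010, -01000, -01111, 000100, 010--1, 01000-, 011-10, 1-1-11, 11-0-1, 1101-0}
Petrick residual → 10-101, 101-00
Cover = c'd'e'f + b'c'd'ef' + b'cd'e'f' + b'cdef + a'b'c'de'f' + a'bc'f + a'bc'd'e' + a'bcef' + acef + ab'de'f + ab'ce'f' + abd'f + abc'df'  |cover|=13

13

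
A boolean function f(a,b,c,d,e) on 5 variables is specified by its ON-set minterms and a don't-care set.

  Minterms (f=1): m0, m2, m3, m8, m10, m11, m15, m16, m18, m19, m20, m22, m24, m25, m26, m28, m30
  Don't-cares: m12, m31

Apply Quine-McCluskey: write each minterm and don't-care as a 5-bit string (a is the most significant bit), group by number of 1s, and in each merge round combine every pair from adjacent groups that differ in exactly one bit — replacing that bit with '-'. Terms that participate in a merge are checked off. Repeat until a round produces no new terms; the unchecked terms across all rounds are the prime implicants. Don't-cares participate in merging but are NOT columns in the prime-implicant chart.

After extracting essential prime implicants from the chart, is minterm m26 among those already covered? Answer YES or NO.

YES

size-2^0 implicants → 00000(✓)  00010(✓)  00011(✓)  01000(✓)  01010(✓)  01011(✓)  01100(✓)  01111(✓)  10000(✓)  10010(✓)  10011(✓)  10100(✓)  10110(✓)  11000(✓)  11001(✓)  11010(✓)  11100(✓)  11110(✓)  11111(✓)
size-2^1 implicants → -0000(✓)  -0010(✓)  -0011(✓)  -1000(✓)  -1010(✓)  -1100(✓)  -1111  0-000(✓)  0-010(✓)  0-011(✓)  000-0(✓)  0001-(✓)  01-00(✓)  01-11  010-0(✓)  0101-(✓)  1-000(✓)  1-010(✓)  1-100(✓)  1-110(✓)  10-00(✓)  10-10(✓)  100-0(✓)  1001-(✓)  101-0(✓)  11-00(✓)  11-10(✓)  110-0(✓)  1100-  111-0(✓)  1111-
size-2^2 implicants → --000(✓)  --010(✓)  -00-0(✓)  -001-  -1-00  -10-0(✓)  0-0-0(✓)  0-01-  1--00(✓)  1--10(✓)  1-0-0(✓)  1-1-0(✓)  10--0(✓)  11--0(✓)
size-2^3 implicants → --0-0  1---0
Unchecked terms (primes): --0-0, -001-, -1-00, -1111, 0-01-, 01-11, 1---0, 1100-, 1111-
Minterm coverage:
  m0 ⊆ --0-0 [E]
  m2 ⊆ --0-0,-001-,0-01-
  m3 ⊆ -001-,0-01-
  m8 ⊆ --0-0,-1-00
  m10 ⊆ --0-0,0-01-
  m11 ⊆ 0-01-,01-11
  m15 ⊆ -1111,01-11
  m16 ⊆ --0-0,1---0
  m18 ⊆ --0-0,-001-,1---0
  m19 ⊆ -001- [E]
  m20 ⊆ 1---0 [E]
  m22 ⊆ 1---0 [E]
  m24 ⊆ --0-0,-1-00,1---0,1100-
  m25 ⊆ 1100- [E]
  m26 ⊆ --0-0,1---0
  m28 ⊆ -1-00,1---0
  m30 ⊆ 1---0,1111-
E = {--0-0, -001-, 1---0, 1100-}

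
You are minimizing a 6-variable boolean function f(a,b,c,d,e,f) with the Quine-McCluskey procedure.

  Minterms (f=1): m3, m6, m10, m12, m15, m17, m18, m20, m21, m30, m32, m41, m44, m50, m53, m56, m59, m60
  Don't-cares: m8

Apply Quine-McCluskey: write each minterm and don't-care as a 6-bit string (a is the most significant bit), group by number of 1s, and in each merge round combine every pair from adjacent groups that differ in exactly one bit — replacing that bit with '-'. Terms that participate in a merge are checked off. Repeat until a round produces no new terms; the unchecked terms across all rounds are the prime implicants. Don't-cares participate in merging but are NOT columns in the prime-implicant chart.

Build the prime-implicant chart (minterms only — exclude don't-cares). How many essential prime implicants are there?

13

Round 0: 000011 000110 001000✓ 001010✓ 001100✓ 001111 010001✓ 010010✓ 010100✓ 010101✓ 011110 100000 101001 101100✓ 110010✓ 110101✓ 111000✓ 111011 111100✓
Round 1: -01100 -10010 -10101 001-00 0010-0 010-01 01010- 1-1100 111-00
PIs = {-01100, -10010, -10101, 000011, 000110, 001-00, 0010-0, 001111, 010-01, 01010-, 011110, 1-1100, 100000, 101001, 111-00, 111011}
Coverage chart:
  m3: 000011 ←essential
  m6: 000110 ←essential
  m10: 0010-0 ←essential
  m12: -01100,001-00
  m15: 001111 ←essential
  m17: 010-01 ←essential
  m18: -10010 ←essential
  m20: 01010- ←essential
  m21: -10101,010-01,01010-
  m30: 011110 ←essential
  m32: 100000 ←essential
  m41: 101001 ←essential
  m44: -01100,1-1100
  m50: -10010 ←essential
  m53: -10101 ←essential
  m56: 111-00 ←essential
  m59: 111011 ←essential
  m60: 1-1100,111-00
Essential: -10010, -10101, 000011, 000110, 0010-0, 001111, 010-01, 01010-, 011110, 100000, 101001, 111-00, 111011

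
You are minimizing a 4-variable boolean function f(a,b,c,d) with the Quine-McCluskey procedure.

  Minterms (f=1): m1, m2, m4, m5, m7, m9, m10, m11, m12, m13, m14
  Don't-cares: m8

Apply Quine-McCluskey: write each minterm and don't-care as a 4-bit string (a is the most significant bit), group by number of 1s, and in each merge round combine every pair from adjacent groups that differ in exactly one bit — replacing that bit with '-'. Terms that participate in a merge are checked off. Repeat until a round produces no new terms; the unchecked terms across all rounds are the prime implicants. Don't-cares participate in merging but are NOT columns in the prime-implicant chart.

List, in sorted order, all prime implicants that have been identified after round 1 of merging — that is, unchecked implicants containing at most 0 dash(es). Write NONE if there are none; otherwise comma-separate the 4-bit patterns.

[col 0] 0001*, 0010*, 0100*, 0101*, 0111*, 1000*, 1001*, 1010*, 1011*, 1100*, 1101*, 1110*
[col 1] -001*, -010, -100*, -101*, 0-01*, 01-1, 010-*, 1-00*, 1-01*, 1-10*, 10-0*, 10-1*, 100-*, 101-*, 11-0*, 110-*
[col 2] --01, -10-, 1--0, 1-0-, 10--
Prime implicants: --01, -010, -10-, 01-1, 1--0, 1-0-, 10--

NONE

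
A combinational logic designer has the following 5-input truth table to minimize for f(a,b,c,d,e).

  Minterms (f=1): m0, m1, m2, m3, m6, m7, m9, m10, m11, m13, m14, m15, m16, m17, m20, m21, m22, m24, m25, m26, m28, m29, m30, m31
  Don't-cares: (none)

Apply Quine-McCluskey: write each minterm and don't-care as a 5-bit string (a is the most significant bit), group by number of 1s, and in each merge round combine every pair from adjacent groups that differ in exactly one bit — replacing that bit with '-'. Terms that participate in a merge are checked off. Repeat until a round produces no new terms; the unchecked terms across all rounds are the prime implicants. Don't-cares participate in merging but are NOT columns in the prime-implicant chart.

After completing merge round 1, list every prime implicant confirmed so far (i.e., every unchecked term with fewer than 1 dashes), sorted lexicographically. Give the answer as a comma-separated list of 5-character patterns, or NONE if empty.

NONE

[col 0] 00000*, 00001*, 00010*, 00011*, 00110*, 00111*, 01001*, 01010*, 01011*, 01101*, 01110*, 01111*, 10000*, 10001*, 10100*, 10101*, 10110*, 11000*, 11001*, 11010*, 11100*, 11101*, 11110*, 11111*
[col 1] -0000*, -0001*, -0110*, -1001*, -1010*, -1101*, -1110*, -1111*, 0-001*, 0-010*, 0-011*, 0-110*, 0-111*, 00-10*, 00-11*, 000-0*, 000-1*, 0000-*, 0001-*, 0011-*, 01-01*, 01-10*, 01-11*, 010-1*, 0101-*, 011-1*, 0111-*, 1-000*, 1-001*, 1-100*, 1-101*, 1-110*, 10-00*, 10-01*, 1000-*, 101-0*, 1010-*, 11-00*, 11-01*, 11-10*, 110-0*, 1100-*, 111-0*, 111-1*, 1110-*, 1111-*
[col 2] --001, --110, -000-, -1-01, -1-10, -11-1, -111-, 0--10*, 0--11*, 0-0-1, 0-01-*, 0-11-*, 00-1-*, 000--, 01--1, 01-1-*, 1--00*, 1--01*, 1-00-*, 1-1-0, 1-10-*, 10-0-*, 11--0, 11-0-*, 111--
[col 3] 0--1-, 1--0-
Prime implicants: --001, --110, -000-, -1-01, -1-10, -11-1, -111-, 0--1-, 0-0-1, 000--, 01--1, 1--0-, 1-1-0, 11--0, 111--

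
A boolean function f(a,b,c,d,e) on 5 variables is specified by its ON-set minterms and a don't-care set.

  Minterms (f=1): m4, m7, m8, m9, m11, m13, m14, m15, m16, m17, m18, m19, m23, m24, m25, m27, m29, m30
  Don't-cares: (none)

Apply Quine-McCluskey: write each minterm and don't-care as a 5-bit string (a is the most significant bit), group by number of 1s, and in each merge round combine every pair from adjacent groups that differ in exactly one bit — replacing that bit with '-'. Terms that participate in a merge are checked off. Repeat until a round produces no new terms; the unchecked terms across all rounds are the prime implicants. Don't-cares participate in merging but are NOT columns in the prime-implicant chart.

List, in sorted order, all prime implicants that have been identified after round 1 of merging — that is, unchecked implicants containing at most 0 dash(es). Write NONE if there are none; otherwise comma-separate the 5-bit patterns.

00100

Round 0: 00100 00111✓ 01000✓ 01001✓ 01011✓ 01101✓ 01110✓ 01111✓ 10000✓ 10001✓ 10010✓ 10011✓ 10111✓ 11000✓ 11001✓ 11011✓ 11101✓ 11110✓
Round 1: -0111 -1000✓ -1001✓ -1011✓ -1101✓ -1110 0-111 01-01✓ 01-11✓ 010-1✓ 0100-✓ 011-1✓ 0111- 1-000✓ 1-001✓ 1-011✓ 10-11 100-0✓ 100-1✓ 1000-✓ 1001-✓ 11-01✓ 110-1✓ 1100-✓
Round 2: -1-01 -10-1 -100- 01--1 1-0-1 1-00- 100--
PIs = {-0111, -1-01, -10-1, -100-, -1110, 0-111, 00100, 01--1, 0111-, 1-0-1, 1-00-, 10-11, 100--}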